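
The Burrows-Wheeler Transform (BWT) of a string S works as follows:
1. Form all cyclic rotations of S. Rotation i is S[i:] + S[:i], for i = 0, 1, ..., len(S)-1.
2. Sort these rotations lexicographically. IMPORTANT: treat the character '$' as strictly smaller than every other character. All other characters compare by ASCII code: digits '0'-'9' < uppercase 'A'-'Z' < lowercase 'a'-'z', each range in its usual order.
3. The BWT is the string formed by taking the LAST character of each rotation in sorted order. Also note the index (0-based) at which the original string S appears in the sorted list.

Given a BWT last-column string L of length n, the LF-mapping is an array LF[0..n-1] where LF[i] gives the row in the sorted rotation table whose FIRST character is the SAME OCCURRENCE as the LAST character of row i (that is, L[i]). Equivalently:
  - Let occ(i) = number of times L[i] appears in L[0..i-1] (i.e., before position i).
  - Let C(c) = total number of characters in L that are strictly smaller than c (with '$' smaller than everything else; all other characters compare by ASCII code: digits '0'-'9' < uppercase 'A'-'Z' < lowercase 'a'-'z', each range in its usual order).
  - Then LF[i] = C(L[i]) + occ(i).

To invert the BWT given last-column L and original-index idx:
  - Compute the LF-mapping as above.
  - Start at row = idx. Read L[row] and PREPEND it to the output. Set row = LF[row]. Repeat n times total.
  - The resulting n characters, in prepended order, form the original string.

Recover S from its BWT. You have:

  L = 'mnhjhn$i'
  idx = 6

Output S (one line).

LF mapping: 5 6 1 4 2 7 0 3
Walk LF starting at row 6, prepending L[row]:
  step 1: row=6, L[6]='$', prepend. Next row=LF[6]=0
  step 2: row=0, L[0]='m', prepend. Next row=LF[0]=5
  step 3: row=5, L[5]='n', prepend. Next row=LF[5]=7
  step 4: row=7, L[7]='i', prepend. Next row=LF[7]=3
  step 5: row=3, L[3]='j', prepend. Next row=LF[3]=4
  step 6: row=4, L[4]='h', prepend. Next row=LF[4]=2
  step 7: row=2, L[2]='h', prepend. Next row=LF[2]=1
  step 8: row=1, L[1]='n', prepend. Next row=LF[1]=6
Reversed output: nhhjinm$

Answer: nhhjinm$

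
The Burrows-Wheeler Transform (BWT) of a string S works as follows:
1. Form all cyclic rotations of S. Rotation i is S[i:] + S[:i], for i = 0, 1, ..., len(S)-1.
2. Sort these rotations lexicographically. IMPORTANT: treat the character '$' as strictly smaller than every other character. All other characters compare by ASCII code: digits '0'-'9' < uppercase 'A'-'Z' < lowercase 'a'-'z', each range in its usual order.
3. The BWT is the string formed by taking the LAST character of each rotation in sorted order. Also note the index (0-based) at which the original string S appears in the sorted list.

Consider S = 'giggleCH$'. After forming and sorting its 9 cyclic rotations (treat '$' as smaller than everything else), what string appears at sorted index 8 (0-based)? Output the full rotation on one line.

All 9 rotations (rotation i = S[i:]+S[:i]):
  rot[0] = giggleCH$
  rot[1] = iggleCH$g
  rot[2] = ggleCH$gi
  rot[3] = gleCH$gig
  rot[4] = leCH$gigg
  rot[5] = eCH$giggl
  rot[6] = CH$giggle
  rot[7] = H$giggleC
  rot[8] = $giggleCH
Sorted (with $ < everything):
  sorted[0] = $giggleCH
  sorted[1] = CH$giggle
  sorted[2] = H$giggleC
  sorted[3] = eCH$giggl
  sorted[4] = ggleCH$gi
  sorted[5] = giggleCH$
  sorted[6] = gleCH$gig
  sorted[7] = iggleCH$g
  sorted[8] = leCH$gigg
sorted[8] = leCH$gigg

Answer: leCH$gigg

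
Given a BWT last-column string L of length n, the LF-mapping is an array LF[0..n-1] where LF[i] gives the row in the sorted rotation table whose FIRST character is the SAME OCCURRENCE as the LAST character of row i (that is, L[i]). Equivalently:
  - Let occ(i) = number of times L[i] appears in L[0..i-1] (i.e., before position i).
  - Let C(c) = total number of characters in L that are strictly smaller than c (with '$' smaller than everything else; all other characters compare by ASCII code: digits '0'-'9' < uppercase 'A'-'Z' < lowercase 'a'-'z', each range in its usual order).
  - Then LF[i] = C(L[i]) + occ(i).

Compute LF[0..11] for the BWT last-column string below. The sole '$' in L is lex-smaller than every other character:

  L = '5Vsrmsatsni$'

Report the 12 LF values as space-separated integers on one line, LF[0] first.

Char counts: '$':1, '5':1, 'V':1, 'a':1, 'i':1, 'm':1, 'n':1, 'r':1, 's':3, 't':1
C (first-col start): C('$')=0, C('5')=1, C('V')=2, C('a')=3, C('i')=4, C('m')=5, C('n')=6, C('r')=7, C('s')=8, C('t')=11
L[0]='5': occ=0, LF[0]=C('5')+0=1+0=1
L[1]='V': occ=0, LF[1]=C('V')+0=2+0=2
L[2]='s': occ=0, LF[2]=C('s')+0=8+0=8
L[3]='r': occ=0, LF[3]=C('r')+0=7+0=7
L[4]='m': occ=0, LF[4]=C('m')+0=5+0=5
L[5]='s': occ=1, LF[5]=C('s')+1=8+1=9
L[6]='a': occ=0, LF[6]=C('a')+0=3+0=3
L[7]='t': occ=0, LF[7]=C('t')+0=11+0=11
L[8]='s': occ=2, LF[8]=C('s')+2=8+2=10
L[9]='n': occ=0, LF[9]=C('n')+0=6+0=6
L[10]='i': occ=0, LF[10]=C('i')+0=4+0=4
L[11]='$': occ=0, LF[11]=C('$')+0=0+0=0

Answer: 1 2 8 7 5 9 3 11 10 6 4 0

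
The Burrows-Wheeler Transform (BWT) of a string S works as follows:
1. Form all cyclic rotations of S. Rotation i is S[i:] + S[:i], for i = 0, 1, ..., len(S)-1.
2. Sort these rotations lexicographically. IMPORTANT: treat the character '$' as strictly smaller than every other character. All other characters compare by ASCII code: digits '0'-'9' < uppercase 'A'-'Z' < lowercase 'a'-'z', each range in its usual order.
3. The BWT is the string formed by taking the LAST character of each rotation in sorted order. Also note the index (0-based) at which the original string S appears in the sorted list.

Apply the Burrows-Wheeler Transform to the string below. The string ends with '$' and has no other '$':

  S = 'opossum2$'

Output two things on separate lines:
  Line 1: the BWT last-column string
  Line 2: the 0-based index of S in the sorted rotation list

All 9 rotations (rotation i = S[i:]+S[:i]):
  rot[0] = opossum2$
  rot[1] = possum2$o
  rot[2] = ossum2$op
  rot[3] = ssum2$opo
  rot[4] = sum2$opos
  rot[5] = um2$oposs
  rot[6] = m2$opossu
  rot[7] = 2$opossum
  rot[8] = $opossum2
Sorted (with $ < everything):
  sorted[0] = $opossum2  (last char: '2')
  sorted[1] = 2$opossum  (last char: 'm')
  sorted[2] = m2$opossu  (last char: 'u')
  sorted[3] = opossum2$  (last char: '$')
  sorted[4] = ossum2$op  (last char: 'p')
  sorted[5] = possum2$o  (last char: 'o')
  sorted[6] = ssum2$opo  (last char: 'o')
  sorted[7] = sum2$opos  (last char: 's')
  sorted[8] = um2$oposs  (last char: 's')
Last column: 2mu$pooss
Original string S is at sorted index 3

Answer: 2mu$pooss
3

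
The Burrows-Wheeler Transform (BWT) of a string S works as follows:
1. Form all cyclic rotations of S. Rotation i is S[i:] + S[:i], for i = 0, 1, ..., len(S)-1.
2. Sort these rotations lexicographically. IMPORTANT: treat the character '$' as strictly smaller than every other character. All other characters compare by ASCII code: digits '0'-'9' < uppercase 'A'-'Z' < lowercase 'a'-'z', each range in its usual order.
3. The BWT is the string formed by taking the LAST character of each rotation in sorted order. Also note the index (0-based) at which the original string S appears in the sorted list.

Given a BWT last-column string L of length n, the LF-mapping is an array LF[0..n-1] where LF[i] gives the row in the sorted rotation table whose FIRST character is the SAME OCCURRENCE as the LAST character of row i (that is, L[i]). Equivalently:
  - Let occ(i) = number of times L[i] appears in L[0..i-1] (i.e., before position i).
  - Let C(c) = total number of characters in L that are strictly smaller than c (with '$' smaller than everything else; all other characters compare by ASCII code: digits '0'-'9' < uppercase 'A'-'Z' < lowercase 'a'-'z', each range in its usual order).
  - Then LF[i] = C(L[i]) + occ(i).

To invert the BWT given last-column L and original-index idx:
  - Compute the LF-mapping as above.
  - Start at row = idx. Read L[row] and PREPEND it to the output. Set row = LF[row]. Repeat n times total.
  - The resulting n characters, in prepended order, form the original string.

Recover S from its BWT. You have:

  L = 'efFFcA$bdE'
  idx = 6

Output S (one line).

LF mapping: 8 9 3 4 6 1 0 5 7 2
Walk LF starting at row 6, prepending L[row]:
  step 1: row=6, L[6]='$', prepend. Next row=LF[6]=0
  step 2: row=0, L[0]='e', prepend. Next row=LF[0]=8
  step 3: row=8, L[8]='d', prepend. Next row=LF[8]=7
  step 4: row=7, L[7]='b', prepend. Next row=LF[7]=5
  step 5: row=5, L[5]='A', prepend. Next row=LF[5]=1
  step 6: row=1, L[1]='f', prepend. Next row=LF[1]=9
  step 7: row=9, L[9]='E', prepend. Next row=LF[9]=2
  step 8: row=2, L[2]='F', prepend. Next row=LF[2]=3
  step 9: row=3, L[3]='F', prepend. Next row=LF[3]=4
  step 10: row=4, L[4]='c', prepend. Next row=LF[4]=6
Reversed output: cFFEfAbde$

Answer: cFFEfAbde$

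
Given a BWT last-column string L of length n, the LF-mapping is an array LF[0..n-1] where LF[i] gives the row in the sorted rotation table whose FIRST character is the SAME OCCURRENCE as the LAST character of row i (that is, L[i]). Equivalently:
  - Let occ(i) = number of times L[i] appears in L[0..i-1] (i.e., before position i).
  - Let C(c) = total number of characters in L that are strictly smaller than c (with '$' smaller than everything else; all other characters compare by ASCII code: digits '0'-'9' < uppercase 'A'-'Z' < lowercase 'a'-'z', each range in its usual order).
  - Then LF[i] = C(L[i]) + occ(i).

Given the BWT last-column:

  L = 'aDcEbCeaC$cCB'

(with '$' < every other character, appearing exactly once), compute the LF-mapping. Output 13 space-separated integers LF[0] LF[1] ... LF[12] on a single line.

Char counts: '$':1, 'B':1, 'C':3, 'D':1, 'E':1, 'a':2, 'b':1, 'c':2, 'e':1
C (first-col start): C('$')=0, C('B')=1, C('C')=2, C('D')=5, C('E')=6, C('a')=7, C('b')=9, C('c')=10, C('e')=12
L[0]='a': occ=0, LF[0]=C('a')+0=7+0=7
L[1]='D': occ=0, LF[1]=C('D')+0=5+0=5
L[2]='c': occ=0, LF[2]=C('c')+0=10+0=10
L[3]='E': occ=0, LF[3]=C('E')+0=6+0=6
L[4]='b': occ=0, LF[4]=C('b')+0=9+0=9
L[5]='C': occ=0, LF[5]=C('C')+0=2+0=2
L[6]='e': occ=0, LF[6]=C('e')+0=12+0=12
L[7]='a': occ=1, LF[7]=C('a')+1=7+1=8
L[8]='C': occ=1, LF[8]=C('C')+1=2+1=3
L[9]='$': occ=0, LF[9]=C('$')+0=0+0=0
L[10]='c': occ=1, LF[10]=C('c')+1=10+1=11
L[11]='C': occ=2, LF[11]=C('C')+2=2+2=4
L[12]='B': occ=0, LF[12]=C('B')+0=1+0=1

Answer: 7 5 10 6 9 2 12 8 3 0 11 4 1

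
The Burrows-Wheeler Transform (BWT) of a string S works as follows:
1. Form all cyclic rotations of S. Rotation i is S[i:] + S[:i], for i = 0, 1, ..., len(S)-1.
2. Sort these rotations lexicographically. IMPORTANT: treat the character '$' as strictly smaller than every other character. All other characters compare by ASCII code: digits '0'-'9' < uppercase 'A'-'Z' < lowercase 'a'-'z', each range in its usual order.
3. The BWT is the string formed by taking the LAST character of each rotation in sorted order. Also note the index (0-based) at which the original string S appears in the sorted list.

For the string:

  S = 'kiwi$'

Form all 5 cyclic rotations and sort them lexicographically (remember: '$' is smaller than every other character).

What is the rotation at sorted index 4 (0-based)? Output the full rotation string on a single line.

Answer: wi$ki

Derivation:
All 5 rotations (rotation i = S[i:]+S[:i]):
  rot[0] = kiwi$
  rot[1] = iwi$k
  rot[2] = wi$ki
  rot[3] = i$kiw
  rot[4] = $kiwi
Sorted (with $ < everything):
  sorted[0] = $kiwi
  sorted[1] = i$kiw
  sorted[2] = iwi$k
  sorted[3] = kiwi$
  sorted[4] = wi$ki
sorted[4] = wi$ki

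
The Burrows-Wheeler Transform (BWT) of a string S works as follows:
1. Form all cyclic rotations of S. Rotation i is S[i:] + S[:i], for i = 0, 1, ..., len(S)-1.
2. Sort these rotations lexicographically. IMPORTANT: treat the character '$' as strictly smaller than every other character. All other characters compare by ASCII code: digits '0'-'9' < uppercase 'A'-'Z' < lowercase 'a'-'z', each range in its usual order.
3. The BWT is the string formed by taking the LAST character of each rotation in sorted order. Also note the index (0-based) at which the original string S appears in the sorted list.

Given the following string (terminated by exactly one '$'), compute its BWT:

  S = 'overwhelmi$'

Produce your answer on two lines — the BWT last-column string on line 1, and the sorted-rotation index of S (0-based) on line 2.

All 11 rotations (rotation i = S[i:]+S[:i]):
  rot[0] = overwhelmi$
  rot[1] = verwhelmi$o
  rot[2] = erwhelmi$ov
  rot[3] = rwhelmi$ove
  rot[4] = whelmi$over
  rot[5] = helmi$overw
  rot[6] = elmi$overwh
  rot[7] = lmi$overwhe
  rot[8] = mi$overwhel
  rot[9] = i$overwhelm
  rot[10] = $overwhelmi
Sorted (with $ < everything):
  sorted[0] = $overwhelmi  (last char: 'i')
  sorted[1] = elmi$overwh  (last char: 'h')
  sorted[2] = erwhelmi$ov  (last char: 'v')
  sorted[3] = helmi$overw  (last char: 'w')
  sorted[4] = i$overwhelm  (last char: 'm')
  sorted[5] = lmi$overwhe  (last char: 'e')
  sorted[6] = mi$overwhel  (last char: 'l')
  sorted[7] = overwhelmi$  (last char: '$')
  sorted[8] = rwhelmi$ove  (last char: 'e')
  sorted[9] = verwhelmi$o  (last char: 'o')
  sorted[10] = whelmi$over  (last char: 'r')
Last column: ihvwmel$eor
Original string S is at sorted index 7

Answer: ihvwmel$eor
7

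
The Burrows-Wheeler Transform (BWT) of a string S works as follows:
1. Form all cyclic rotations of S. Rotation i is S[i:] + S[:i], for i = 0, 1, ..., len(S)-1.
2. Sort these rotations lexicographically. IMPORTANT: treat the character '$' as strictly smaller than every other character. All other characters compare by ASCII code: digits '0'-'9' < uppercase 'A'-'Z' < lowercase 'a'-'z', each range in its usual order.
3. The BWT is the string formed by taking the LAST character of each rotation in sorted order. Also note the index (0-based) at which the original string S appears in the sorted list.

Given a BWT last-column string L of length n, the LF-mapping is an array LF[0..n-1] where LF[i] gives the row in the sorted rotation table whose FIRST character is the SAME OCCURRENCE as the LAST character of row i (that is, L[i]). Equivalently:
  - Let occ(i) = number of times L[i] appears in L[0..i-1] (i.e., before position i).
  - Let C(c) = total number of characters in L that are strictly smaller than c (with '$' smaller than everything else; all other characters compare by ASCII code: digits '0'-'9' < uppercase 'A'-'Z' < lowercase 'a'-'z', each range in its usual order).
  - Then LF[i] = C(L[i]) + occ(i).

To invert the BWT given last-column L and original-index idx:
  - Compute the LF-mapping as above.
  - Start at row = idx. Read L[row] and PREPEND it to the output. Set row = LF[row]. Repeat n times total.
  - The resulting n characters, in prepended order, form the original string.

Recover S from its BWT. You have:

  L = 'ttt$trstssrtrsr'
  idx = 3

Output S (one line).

LF mapping: 9 10 11 0 12 1 5 13 6 7 2 14 3 8 4
Walk LF starting at row 3, prepending L[row]:
  step 1: row=3, L[3]='$', prepend. Next row=LF[3]=0
  step 2: row=0, L[0]='t', prepend. Next row=LF[0]=9
  step 3: row=9, L[9]='s', prepend. Next row=LF[9]=7
  step 4: row=7, L[7]='t', prepend. Next row=LF[7]=13
  step 5: row=13, L[13]='s', prepend. Next row=LF[13]=8
  step 6: row=8, L[8]='s', prepend. Next row=LF[8]=6
  step 7: row=6, L[6]='s', prepend. Next row=LF[6]=5
  step 8: row=5, L[5]='r', prepend. Next row=LF[5]=1
  step 9: row=1, L[1]='t', prepend. Next row=LF[1]=10
  step 10: row=10, L[10]='r', prepend. Next row=LF[10]=2
  step 11: row=2, L[2]='t', prepend. Next row=LF[2]=11
  step 12: row=11, L[11]='t', prepend. Next row=LF[11]=14
  step 13: row=14, L[14]='r', prepend. Next row=LF[14]=4
  step 14: row=4, L[4]='t', prepend. Next row=LF[4]=12
  step 15: row=12, L[12]='r', prepend. Next row=LF[12]=3
Reversed output: rtrttrtrssstst$

Answer: rtrttrtrssstst$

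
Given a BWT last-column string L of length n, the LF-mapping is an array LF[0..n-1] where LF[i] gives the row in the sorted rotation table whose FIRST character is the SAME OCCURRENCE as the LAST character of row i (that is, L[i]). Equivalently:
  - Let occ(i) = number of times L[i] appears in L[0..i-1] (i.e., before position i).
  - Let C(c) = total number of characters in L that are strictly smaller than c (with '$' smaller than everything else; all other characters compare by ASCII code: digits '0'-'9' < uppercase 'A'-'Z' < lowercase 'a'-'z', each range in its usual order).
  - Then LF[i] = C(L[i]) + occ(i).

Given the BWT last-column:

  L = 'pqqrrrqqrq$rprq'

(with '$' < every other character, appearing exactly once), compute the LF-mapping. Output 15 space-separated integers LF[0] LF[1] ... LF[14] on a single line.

Answer: 1 3 4 9 10 11 5 6 12 7 0 13 2 14 8

Derivation:
Char counts: '$':1, 'p':2, 'q':6, 'r':6
C (first-col start): C('$')=0, C('p')=1, C('q')=3, C('r')=9
L[0]='p': occ=0, LF[0]=C('p')+0=1+0=1
L[1]='q': occ=0, LF[1]=C('q')+0=3+0=3
L[2]='q': occ=1, LF[2]=C('q')+1=3+1=4
L[3]='r': occ=0, LF[3]=C('r')+0=9+0=9
L[4]='r': occ=1, LF[4]=C('r')+1=9+1=10
L[5]='r': occ=2, LF[5]=C('r')+2=9+2=11
L[6]='q': occ=2, LF[6]=C('q')+2=3+2=5
L[7]='q': occ=3, LF[7]=C('q')+3=3+3=6
L[8]='r': occ=3, LF[8]=C('r')+3=9+3=12
L[9]='q': occ=4, LF[9]=C('q')+4=3+4=7
L[10]='$': occ=0, LF[10]=C('$')+0=0+0=0
L[11]='r': occ=4, LF[11]=C('r')+4=9+4=13
L[12]='p': occ=1, LF[12]=C('p')+1=1+1=2
L[13]='r': occ=5, LF[13]=C('r')+5=9+5=14
L[14]='q': occ=5, LF[14]=C('q')+5=3+5=8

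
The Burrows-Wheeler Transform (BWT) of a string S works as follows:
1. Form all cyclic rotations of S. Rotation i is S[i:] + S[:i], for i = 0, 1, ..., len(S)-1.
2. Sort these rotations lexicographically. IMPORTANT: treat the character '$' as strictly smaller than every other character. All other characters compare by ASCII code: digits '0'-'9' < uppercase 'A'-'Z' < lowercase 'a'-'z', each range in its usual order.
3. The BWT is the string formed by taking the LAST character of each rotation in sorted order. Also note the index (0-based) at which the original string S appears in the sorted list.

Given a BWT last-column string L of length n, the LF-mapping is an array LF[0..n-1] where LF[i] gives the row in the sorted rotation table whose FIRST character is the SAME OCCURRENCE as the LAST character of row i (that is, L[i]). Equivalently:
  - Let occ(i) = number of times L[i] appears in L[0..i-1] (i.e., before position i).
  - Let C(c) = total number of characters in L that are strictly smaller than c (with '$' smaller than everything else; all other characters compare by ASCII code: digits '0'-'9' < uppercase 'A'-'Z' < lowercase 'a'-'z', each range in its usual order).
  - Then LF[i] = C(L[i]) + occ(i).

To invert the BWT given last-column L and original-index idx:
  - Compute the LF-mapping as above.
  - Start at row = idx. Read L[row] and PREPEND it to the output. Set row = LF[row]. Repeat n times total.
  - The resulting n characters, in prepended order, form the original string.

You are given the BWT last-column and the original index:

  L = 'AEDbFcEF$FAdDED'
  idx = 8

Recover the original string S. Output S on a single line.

Answer: EcDdFFDbDAFEEA$

Derivation:
LF mapping: 1 6 3 12 9 13 7 10 0 11 2 14 4 8 5
Walk LF starting at row 8, prepending L[row]:
  step 1: row=8, L[8]='$', prepend. Next row=LF[8]=0
  step 2: row=0, L[0]='A', prepend. Next row=LF[0]=1
  step 3: row=1, L[1]='E', prepend. Next row=LF[1]=6
  step 4: row=6, L[6]='E', prepend. Next row=LF[6]=7
  step 5: row=7, L[7]='F', prepend. Next row=LF[7]=10
  step 6: row=10, L[10]='A', prepend. Next row=LF[10]=2
  step 7: row=2, L[2]='D', prepend. Next row=LF[2]=3
  step 8: row=3, L[3]='b', prepend. Next row=LF[3]=12
  step 9: row=12, L[12]='D', prepend. Next row=LF[12]=4
  step 10: row=4, L[4]='F', prepend. Next row=LF[4]=9
  step 11: row=9, L[9]='F', prepend. Next row=LF[9]=11
  step 12: row=11, L[11]='d', prepend. Next row=LF[11]=14
  step 13: row=14, L[14]='D', prepend. Next row=LF[14]=5
  step 14: row=5, L[5]='c', prepend. Next row=LF[5]=13
  step 15: row=13, L[13]='E', prepend. Next row=LF[13]=8
Reversed output: EcDdFFDbDAFEEA$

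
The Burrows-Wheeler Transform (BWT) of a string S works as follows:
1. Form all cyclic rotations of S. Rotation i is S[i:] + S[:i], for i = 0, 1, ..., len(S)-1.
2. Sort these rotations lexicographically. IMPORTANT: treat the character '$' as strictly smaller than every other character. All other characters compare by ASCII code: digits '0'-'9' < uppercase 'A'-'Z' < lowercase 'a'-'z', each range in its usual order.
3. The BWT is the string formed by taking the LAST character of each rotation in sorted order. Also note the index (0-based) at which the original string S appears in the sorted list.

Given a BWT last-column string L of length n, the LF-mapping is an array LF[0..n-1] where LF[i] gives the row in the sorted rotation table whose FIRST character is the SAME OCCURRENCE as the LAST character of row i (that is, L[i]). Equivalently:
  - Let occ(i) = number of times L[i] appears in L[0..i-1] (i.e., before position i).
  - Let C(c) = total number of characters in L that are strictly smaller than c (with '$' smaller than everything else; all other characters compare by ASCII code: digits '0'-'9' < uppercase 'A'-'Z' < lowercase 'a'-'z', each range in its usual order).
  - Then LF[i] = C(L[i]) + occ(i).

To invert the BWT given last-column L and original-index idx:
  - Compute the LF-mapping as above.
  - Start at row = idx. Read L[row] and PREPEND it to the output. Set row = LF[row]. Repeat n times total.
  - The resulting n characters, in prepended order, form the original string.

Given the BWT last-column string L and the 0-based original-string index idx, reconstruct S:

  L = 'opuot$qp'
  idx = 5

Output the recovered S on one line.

Answer: qtpuopo$

Derivation:
LF mapping: 1 3 7 2 6 0 5 4
Walk LF starting at row 5, prepending L[row]:
  step 1: row=5, L[5]='$', prepend. Next row=LF[5]=0
  step 2: row=0, L[0]='o', prepend. Next row=LF[0]=1
  step 3: row=1, L[1]='p', prepend. Next row=LF[1]=3
  step 4: row=3, L[3]='o', prepend. Next row=LF[3]=2
  step 5: row=2, L[2]='u', prepend. Next row=LF[2]=7
  step 6: row=7, L[7]='p', prepend. Next row=LF[7]=4
  step 7: row=4, L[4]='t', prepend. Next row=LF[4]=6
  step 8: row=6, L[6]='q', prepend. Next row=LF[6]=5
Reversed output: qtpuopo$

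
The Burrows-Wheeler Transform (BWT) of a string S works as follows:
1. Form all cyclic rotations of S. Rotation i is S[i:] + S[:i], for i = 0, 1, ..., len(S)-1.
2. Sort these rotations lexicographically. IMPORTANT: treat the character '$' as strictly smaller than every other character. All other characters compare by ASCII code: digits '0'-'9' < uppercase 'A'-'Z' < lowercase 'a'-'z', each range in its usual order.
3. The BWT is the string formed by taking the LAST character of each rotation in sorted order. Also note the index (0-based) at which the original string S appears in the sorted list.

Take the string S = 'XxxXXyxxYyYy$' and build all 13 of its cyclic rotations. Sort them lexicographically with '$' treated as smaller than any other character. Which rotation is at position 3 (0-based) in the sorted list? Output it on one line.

All 13 rotations (rotation i = S[i:]+S[:i]):
  rot[0] = XxxXXyxxYyYy$
  rot[1] = xxXXyxxYyYy$X
  rot[2] = xXXyxxYyYy$Xx
  rot[3] = XXyxxYyYy$Xxx
  rot[4] = XyxxYyYy$XxxX
  rot[5] = yxxYyYy$XxxXX
  rot[6] = xxYyYy$XxxXXy
  rot[7] = xYyYy$XxxXXyx
  rot[8] = YyYy$XxxXXyxx
  rot[9] = yYy$XxxXXyxxY
  rot[10] = Yy$XxxXXyxxYy
  rot[11] = y$XxxXXyxxYyY
  rot[12] = $XxxXXyxxYyYy
Sorted (with $ < everything):
  sorted[0] = $XxxXXyxxYyYy
  sorted[1] = XXyxxYyYy$Xxx
  sorted[2] = XxxXXyxxYyYy$
  sorted[3] = XyxxYyYy$XxxX
  sorted[4] = Yy$XxxXXyxxYy
  sorted[5] = YyYy$XxxXXyxx
  sorted[6] = xXXyxxYyYy$Xx
  sorted[7] = xYyYy$XxxXXyx
  sorted[8] = xxXXyxxYyYy$X
  sorted[9] = xxYyYy$XxxXXy
  sorted[10] = y$XxxXXyxxYyY
  sorted[11] = yYy$XxxXXyxxY
  sorted[12] = yxxYyYy$XxxXX
sorted[3] = XyxxYyYy$XxxX

Answer: XyxxYyYy$XxxX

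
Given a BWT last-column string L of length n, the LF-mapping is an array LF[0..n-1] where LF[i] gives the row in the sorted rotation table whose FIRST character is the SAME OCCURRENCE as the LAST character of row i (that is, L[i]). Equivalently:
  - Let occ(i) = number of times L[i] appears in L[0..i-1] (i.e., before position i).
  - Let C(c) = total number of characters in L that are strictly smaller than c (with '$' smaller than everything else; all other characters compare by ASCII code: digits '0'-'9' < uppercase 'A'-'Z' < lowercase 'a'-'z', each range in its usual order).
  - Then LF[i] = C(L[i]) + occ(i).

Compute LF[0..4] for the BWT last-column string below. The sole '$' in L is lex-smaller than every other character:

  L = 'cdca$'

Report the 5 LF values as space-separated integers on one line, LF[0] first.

Answer: 2 4 3 1 0

Derivation:
Char counts: '$':1, 'a':1, 'c':2, 'd':1
C (first-col start): C('$')=0, C('a')=1, C('c')=2, C('d')=4
L[0]='c': occ=0, LF[0]=C('c')+0=2+0=2
L[1]='d': occ=0, LF[1]=C('d')+0=4+0=4
L[2]='c': occ=1, LF[2]=C('c')+1=2+1=3
L[3]='a': occ=0, LF[3]=C('a')+0=1+0=1
L[4]='$': occ=0, LF[4]=C('$')+0=0+0=0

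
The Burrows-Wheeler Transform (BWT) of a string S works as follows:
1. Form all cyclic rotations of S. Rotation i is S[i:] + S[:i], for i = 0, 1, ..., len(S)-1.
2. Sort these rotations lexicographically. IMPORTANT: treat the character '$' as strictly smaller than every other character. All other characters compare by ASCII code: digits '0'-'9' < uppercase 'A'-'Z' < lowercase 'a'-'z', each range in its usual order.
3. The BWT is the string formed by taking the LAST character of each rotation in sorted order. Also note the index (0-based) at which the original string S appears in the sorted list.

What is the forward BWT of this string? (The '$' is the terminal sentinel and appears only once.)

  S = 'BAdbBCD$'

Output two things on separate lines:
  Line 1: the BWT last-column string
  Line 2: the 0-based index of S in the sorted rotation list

Answer: DB$bBCdA
2

Derivation:
All 8 rotations (rotation i = S[i:]+S[:i]):
  rot[0] = BAdbBCD$
  rot[1] = AdbBCD$B
  rot[2] = dbBCD$BA
  rot[3] = bBCD$BAd
  rot[4] = BCD$BAdb
  rot[5] = CD$BAdbB
  rot[6] = D$BAdbBC
  rot[7] = $BAdbBCD
Sorted (with $ < everything):
  sorted[0] = $BAdbBCD  (last char: 'D')
  sorted[1] = AdbBCD$B  (last char: 'B')
  sorted[2] = BAdbBCD$  (last char: '$')
  sorted[3] = BCD$BAdb  (last char: 'b')
  sorted[4] = CD$BAdbB  (last char: 'B')
  sorted[5] = D$BAdbBC  (last char: 'C')
  sorted[6] = bBCD$BAd  (last char: 'd')
  sorted[7] = dbBCD$BA  (last char: 'A')
Last column: DB$bBCdA
Original string S is at sorted index 2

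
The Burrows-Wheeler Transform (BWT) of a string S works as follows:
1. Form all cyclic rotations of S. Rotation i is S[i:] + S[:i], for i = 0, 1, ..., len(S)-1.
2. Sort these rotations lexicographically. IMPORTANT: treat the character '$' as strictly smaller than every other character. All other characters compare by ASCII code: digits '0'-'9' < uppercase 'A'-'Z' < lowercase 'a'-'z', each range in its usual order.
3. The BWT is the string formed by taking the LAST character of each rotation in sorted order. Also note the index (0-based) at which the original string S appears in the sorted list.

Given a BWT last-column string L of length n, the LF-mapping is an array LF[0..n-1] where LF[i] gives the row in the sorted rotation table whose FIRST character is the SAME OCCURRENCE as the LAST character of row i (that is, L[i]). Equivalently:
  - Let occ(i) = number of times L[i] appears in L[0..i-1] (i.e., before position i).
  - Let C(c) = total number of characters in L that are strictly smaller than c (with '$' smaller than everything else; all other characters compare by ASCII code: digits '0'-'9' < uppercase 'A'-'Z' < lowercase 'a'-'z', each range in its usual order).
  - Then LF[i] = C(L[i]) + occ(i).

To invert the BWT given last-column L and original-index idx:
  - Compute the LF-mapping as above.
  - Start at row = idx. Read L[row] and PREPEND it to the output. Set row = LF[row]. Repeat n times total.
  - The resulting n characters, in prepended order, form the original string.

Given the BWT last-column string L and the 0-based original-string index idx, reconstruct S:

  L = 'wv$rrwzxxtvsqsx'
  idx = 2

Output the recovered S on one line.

Answer: rrsxvqxvwsxztw$

Derivation:
LF mapping: 9 7 0 2 3 10 14 11 12 6 8 4 1 5 13
Walk LF starting at row 2, prepending L[row]:
  step 1: row=2, L[2]='$', prepend. Next row=LF[2]=0
  step 2: row=0, L[0]='w', prepend. Next row=LF[0]=9
  step 3: row=9, L[9]='t', prepend. Next row=LF[9]=6
  step 4: row=6, L[6]='z', prepend. Next row=LF[6]=14
  step 5: row=14, L[14]='x', prepend. Next row=LF[14]=13
  step 6: row=13, L[13]='s', prepend. Next row=LF[13]=5
  step 7: row=5, L[5]='w', prepend. Next row=LF[5]=10
  step 8: row=10, L[10]='v', prepend. Next row=LF[10]=8
  step 9: row=8, L[8]='x', prepend. Next row=LF[8]=12
  step 10: row=12, L[12]='q', prepend. Next row=LF[12]=1
  step 11: row=1, L[1]='v', prepend. Next row=LF[1]=7
  step 12: row=7, L[7]='x', prepend. Next row=LF[7]=11
  step 13: row=11, L[11]='s', prepend. Next row=LF[11]=4
  step 14: row=4, L[4]='r', prepend. Next row=LF[4]=3
  step 15: row=3, L[3]='r', prepend. Next row=LF[3]=2
Reversed output: rrsxvqxvwsxztw$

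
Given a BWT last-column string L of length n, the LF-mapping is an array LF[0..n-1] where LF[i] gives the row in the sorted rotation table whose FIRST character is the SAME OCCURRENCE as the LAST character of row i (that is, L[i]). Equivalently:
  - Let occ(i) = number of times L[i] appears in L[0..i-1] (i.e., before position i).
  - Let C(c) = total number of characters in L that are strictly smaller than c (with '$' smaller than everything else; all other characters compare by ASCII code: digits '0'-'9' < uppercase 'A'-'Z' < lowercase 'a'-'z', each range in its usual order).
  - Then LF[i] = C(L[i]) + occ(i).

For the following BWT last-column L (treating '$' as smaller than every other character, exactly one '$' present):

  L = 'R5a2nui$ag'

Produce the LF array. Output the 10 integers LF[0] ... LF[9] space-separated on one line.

Char counts: '$':1, '2':1, '5':1, 'R':1, 'a':2, 'g':1, 'i':1, 'n':1, 'u':1
C (first-col start): C('$')=0, C('2')=1, C('5')=2, C('R')=3, C('a')=4, C('g')=6, C('i')=7, C('n')=8, C('u')=9
L[0]='R': occ=0, LF[0]=C('R')+0=3+0=3
L[1]='5': occ=0, LF[1]=C('5')+0=2+0=2
L[2]='a': occ=0, LF[2]=C('a')+0=4+0=4
L[3]='2': occ=0, LF[3]=C('2')+0=1+0=1
L[4]='n': occ=0, LF[4]=C('n')+0=8+0=8
L[5]='u': occ=0, LF[5]=C('u')+0=9+0=9
L[6]='i': occ=0, LF[6]=C('i')+0=7+0=7
L[7]='$': occ=0, LF[7]=C('$')+0=0+0=0
L[8]='a': occ=1, LF[8]=C('a')+1=4+1=5
L[9]='g': occ=0, LF[9]=C('g')+0=6+0=6

Answer: 3 2 4 1 8 9 7 0 5 6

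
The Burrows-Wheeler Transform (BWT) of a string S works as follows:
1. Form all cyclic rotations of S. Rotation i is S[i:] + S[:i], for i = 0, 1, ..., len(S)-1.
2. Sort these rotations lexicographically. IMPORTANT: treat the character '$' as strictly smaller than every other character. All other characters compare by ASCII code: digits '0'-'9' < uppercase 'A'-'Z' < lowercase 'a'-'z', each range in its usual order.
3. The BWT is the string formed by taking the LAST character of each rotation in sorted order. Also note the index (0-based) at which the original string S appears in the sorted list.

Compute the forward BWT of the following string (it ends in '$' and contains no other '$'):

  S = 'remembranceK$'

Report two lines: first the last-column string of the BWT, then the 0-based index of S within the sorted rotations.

Answer: Kermncmreeab$
12

Derivation:
All 13 rotations (rotation i = S[i:]+S[:i]):
  rot[0] = remembranceK$
  rot[1] = emembranceK$r
  rot[2] = membranceK$re
  rot[3] = embranceK$rem
  rot[4] = mbranceK$reme
  rot[5] = branceK$remem
  rot[6] = ranceK$rememb
  rot[7] = anceK$remembr
  rot[8] = nceK$remembra
  rot[9] = ceK$remembran
  rot[10] = eK$remembranc
  rot[11] = K$remembrance
  rot[12] = $remembranceK
Sorted (with $ < everything):
  sorted[0] = $remembranceK  (last char: 'K')
  sorted[1] = K$remembrance  (last char: 'e')
  sorted[2] = anceK$remembr  (last char: 'r')
  sorted[3] = branceK$remem  (last char: 'm')
  sorted[4] = ceK$remembran  (last char: 'n')
  sorted[5] = eK$remembranc  (last char: 'c')
  sorted[6] = embranceK$rem  (last char: 'm')
  sorted[7] = emembranceK$r  (last char: 'r')
  sorted[8] = mbranceK$reme  (last char: 'e')
  sorted[9] = membranceK$re  (last char: 'e')
  sorted[10] = nceK$remembra  (last char: 'a')
  sorted[11] = ranceK$rememb  (last char: 'b')
  sorted[12] = remembranceK$  (last char: '$')
Last column: Kermncmreeab$
Original string S is at sorted index 12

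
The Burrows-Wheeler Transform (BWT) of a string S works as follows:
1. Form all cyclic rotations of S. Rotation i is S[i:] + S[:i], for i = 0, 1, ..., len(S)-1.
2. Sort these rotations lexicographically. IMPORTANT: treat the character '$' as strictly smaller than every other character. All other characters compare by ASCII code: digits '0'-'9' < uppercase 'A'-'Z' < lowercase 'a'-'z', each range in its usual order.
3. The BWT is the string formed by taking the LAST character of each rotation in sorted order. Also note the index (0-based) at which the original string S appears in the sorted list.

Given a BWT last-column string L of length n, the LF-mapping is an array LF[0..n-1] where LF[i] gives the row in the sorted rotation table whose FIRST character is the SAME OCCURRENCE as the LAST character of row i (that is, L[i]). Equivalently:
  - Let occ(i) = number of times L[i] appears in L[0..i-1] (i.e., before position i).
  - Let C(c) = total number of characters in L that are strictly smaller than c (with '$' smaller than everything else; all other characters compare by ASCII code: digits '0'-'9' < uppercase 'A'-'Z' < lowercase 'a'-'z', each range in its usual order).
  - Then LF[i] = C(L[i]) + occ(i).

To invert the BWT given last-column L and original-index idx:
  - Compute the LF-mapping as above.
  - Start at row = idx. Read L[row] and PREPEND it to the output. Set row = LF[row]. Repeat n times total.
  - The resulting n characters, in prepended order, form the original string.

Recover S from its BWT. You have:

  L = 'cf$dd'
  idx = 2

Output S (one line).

LF mapping: 1 4 0 2 3
Walk LF starting at row 2, prepending L[row]:
  step 1: row=2, L[2]='$', prepend. Next row=LF[2]=0
  step 2: row=0, L[0]='c', prepend. Next row=LF[0]=1
  step 3: row=1, L[1]='f', prepend. Next row=LF[1]=4
  step 4: row=4, L[4]='d', prepend. Next row=LF[4]=3
  step 5: row=3, L[3]='d', prepend. Next row=LF[3]=2
Reversed output: ddfc$

Answer: ddfc$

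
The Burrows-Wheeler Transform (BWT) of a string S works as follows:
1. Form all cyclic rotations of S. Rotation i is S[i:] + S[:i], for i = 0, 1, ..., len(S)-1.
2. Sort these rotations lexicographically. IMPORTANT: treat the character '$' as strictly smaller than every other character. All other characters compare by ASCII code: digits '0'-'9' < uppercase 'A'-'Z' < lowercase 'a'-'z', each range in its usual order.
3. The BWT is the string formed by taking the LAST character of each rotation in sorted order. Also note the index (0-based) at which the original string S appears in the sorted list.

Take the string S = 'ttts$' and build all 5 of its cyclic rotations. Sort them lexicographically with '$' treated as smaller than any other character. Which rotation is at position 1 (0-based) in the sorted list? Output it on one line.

All 5 rotations (rotation i = S[i:]+S[:i]):
  rot[0] = ttts$
  rot[1] = tts$t
  rot[2] = ts$tt
  rot[3] = s$ttt
  rot[4] = $ttts
Sorted (with $ < everything):
  sorted[0] = $ttts
  sorted[1] = s$ttt
  sorted[2] = ts$tt
  sorted[3] = tts$t
  sorted[4] = ttts$
sorted[1] = s$ttt

Answer: s$ttt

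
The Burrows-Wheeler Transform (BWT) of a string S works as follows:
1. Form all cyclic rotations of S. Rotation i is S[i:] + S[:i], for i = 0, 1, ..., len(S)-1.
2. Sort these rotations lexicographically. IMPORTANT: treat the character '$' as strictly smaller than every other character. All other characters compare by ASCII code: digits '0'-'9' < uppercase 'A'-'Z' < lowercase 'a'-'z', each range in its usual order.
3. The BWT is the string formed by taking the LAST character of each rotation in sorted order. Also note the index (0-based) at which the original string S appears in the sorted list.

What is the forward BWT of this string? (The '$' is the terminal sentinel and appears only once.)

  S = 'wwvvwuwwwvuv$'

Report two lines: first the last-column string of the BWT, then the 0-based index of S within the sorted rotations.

Answer: vvwuwwvvwww$u
11

Derivation:
All 13 rotations (rotation i = S[i:]+S[:i]):
  rot[0] = wwvvwuwwwvuv$
  rot[1] = wvvwuwwwvuv$w
  rot[2] = vvwuwwwvuv$ww
  rot[3] = vwuwwwvuv$wwv
  rot[4] = wuwwwvuv$wwvv
  rot[5] = uwwwvuv$wwvvw
  rot[6] = wwwvuv$wwvvwu
  rot[7] = wwvuv$wwvvwuw
  rot[8] = wvuv$wwvvwuww
  rot[9] = vuv$wwvvwuwww
  rot[10] = uv$wwvvwuwwwv
  rot[11] = v$wwvvwuwwwvu
  rot[12] = $wwvvwuwwwvuv
Sorted (with $ < everything):
  sorted[0] = $wwvvwuwwwvuv  (last char: 'v')
  sorted[1] = uv$wwvvwuwwwv  (last char: 'v')
  sorted[2] = uwwwvuv$wwvvw  (last char: 'w')
  sorted[3] = v$wwvvwuwwwvu  (last char: 'u')
  sorted[4] = vuv$wwvvwuwww  (last char: 'w')
  sorted[5] = vvwuwwwvuv$ww  (last char: 'w')
  sorted[6] = vwuwwwvuv$wwv  (last char: 'v')
  sorted[7] = wuwwwvuv$wwvv  (last char: 'v')
  sorted[8] = wvuv$wwvvwuww  (last char: 'w')
  sorted[9] = wvvwuwwwvuv$w  (last char: 'w')
  sorted[10] = wwvuv$wwvvwuw  (last char: 'w')
  sorted[11] = wwvvwuwwwvuv$  (last char: '$')
  sorted[12] = wwwvuv$wwvvwu  (last char: 'u')
Last column: vvwuwwvvwww$u
Original string S is at sorted index 11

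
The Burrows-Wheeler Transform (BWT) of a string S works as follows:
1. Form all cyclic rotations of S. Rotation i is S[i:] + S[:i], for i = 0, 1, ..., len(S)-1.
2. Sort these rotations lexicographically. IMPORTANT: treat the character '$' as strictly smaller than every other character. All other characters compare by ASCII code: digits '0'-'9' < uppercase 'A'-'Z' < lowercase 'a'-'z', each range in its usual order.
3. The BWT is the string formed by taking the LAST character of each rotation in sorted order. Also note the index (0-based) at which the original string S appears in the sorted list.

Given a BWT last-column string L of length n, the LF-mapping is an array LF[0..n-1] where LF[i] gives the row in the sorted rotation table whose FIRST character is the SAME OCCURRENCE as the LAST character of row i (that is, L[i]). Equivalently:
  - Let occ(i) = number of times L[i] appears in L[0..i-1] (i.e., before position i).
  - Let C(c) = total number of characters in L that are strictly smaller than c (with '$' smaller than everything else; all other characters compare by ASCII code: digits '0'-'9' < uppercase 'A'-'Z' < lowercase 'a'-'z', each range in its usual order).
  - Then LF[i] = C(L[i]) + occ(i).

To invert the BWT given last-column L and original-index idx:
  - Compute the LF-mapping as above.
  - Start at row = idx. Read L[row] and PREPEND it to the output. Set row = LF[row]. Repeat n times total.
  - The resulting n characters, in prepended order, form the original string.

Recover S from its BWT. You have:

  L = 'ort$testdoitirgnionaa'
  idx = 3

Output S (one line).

LF mapping: 11 14 17 0 18 4 16 19 3 12 6 20 7 15 5 9 8 13 10 1 2
Walk LF starting at row 3, prepending L[row]:
  step 1: row=3, L[3]='$', prepend. Next row=LF[3]=0
  step 2: row=0, L[0]='o', prepend. Next row=LF[0]=11
  step 3: row=11, L[11]='t', prepend. Next row=LF[11]=20
  step 4: row=20, L[20]='a', prepend. Next row=LF[20]=2
  step 5: row=2, L[2]='t', prepend. Next row=LF[2]=17
  step 6: row=17, L[17]='o', prepend. Next row=LF[17]=13
  step 7: row=13, L[13]='r', prepend. Next row=LF[13]=15
  step 8: row=15, L[15]='n', prepend. Next row=LF[15]=9
  step 9: row=9, L[9]='o', prepend. Next row=LF[9]=12
  step 10: row=12, L[12]='i', prepend. Next row=LF[12]=7
  step 11: row=7, L[7]='t', prepend. Next row=LF[7]=19
  step 12: row=19, L[19]='a', prepend. Next row=LF[19]=1
  step 13: row=1, L[1]='r', prepend. Next row=LF[1]=14
  step 14: row=14, L[14]='g', prepend. Next row=LF[14]=5
  step 15: row=5, L[5]='e', prepend. Next row=LF[5]=4
  step 16: row=4, L[4]='t', prepend. Next row=LF[4]=18
  step 17: row=18, L[18]='n', prepend. Next row=LF[18]=10
  step 18: row=10, L[10]='i', prepend. Next row=LF[10]=6
  step 19: row=6, L[6]='s', prepend. Next row=LF[6]=16
  step 20: row=16, L[16]='i', prepend. Next row=LF[16]=8
  step 21: row=8, L[8]='d', prepend. Next row=LF[8]=3
Reversed output: disintegrationrotato$

Answer: disintegrationrotato$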